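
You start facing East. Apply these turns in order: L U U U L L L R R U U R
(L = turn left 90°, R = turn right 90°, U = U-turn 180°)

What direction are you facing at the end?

Start: East
  L (left (90° counter-clockwise)) -> North
  U (U-turn (180°)) -> South
  U (U-turn (180°)) -> North
  U (U-turn (180°)) -> South
  L (left (90° counter-clockwise)) -> East
  L (left (90° counter-clockwise)) -> North
  L (left (90° counter-clockwise)) -> West
  R (right (90° clockwise)) -> North
  R (right (90° clockwise)) -> East
  U (U-turn (180°)) -> West
  U (U-turn (180°)) -> East
  R (right (90° clockwise)) -> South
Final: South

Answer: Final heading: South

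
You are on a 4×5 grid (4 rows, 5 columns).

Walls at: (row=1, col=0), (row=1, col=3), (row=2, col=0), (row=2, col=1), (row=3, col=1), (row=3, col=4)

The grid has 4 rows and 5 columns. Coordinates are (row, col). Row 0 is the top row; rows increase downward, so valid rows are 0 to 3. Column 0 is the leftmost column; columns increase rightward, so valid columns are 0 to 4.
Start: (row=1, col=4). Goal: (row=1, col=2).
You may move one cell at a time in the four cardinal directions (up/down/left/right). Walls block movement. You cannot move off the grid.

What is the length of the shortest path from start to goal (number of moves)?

Answer: Shortest path length: 4

Derivation:
BFS from (row=1, col=4) until reaching (row=1, col=2):
  Distance 0: (row=1, col=4)
  Distance 1: (row=0, col=4), (row=2, col=4)
  Distance 2: (row=0, col=3), (row=2, col=3)
  Distance 3: (row=0, col=2), (row=2, col=2), (row=3, col=3)
  Distance 4: (row=0, col=1), (row=1, col=2), (row=3, col=2)  <- goal reached here
One shortest path (4 moves): (row=1, col=4) -> (row=0, col=4) -> (row=0, col=3) -> (row=0, col=2) -> (row=1, col=2)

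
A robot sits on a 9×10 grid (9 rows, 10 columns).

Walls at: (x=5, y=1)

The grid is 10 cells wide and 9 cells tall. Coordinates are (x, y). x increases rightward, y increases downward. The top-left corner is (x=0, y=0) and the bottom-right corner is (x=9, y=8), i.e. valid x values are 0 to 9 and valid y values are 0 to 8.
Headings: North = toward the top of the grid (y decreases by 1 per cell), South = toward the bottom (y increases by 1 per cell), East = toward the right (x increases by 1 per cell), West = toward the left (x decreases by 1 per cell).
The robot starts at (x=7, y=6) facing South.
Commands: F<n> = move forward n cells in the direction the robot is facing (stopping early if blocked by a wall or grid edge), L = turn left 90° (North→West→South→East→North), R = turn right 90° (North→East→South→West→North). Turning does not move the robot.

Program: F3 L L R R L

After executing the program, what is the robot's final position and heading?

Answer: Final position: (x=7, y=8), facing East

Derivation:
Start: (x=7, y=6), facing South
  F3: move forward 2/3 (blocked), now at (x=7, y=8)
  L: turn left, now facing East
  L: turn left, now facing North
  R: turn right, now facing East
  R: turn right, now facing South
  L: turn left, now facing East
Final: (x=7, y=8), facing East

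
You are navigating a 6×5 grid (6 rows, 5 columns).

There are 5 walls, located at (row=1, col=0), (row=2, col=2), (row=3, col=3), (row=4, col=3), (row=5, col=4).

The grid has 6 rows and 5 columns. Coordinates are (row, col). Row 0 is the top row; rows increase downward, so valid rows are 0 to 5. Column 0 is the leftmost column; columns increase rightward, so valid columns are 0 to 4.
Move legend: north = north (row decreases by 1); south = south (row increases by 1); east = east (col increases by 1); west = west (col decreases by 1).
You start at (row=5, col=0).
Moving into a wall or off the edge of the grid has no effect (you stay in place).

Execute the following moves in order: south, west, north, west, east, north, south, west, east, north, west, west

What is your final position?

Start: (row=5, col=0)
  south (south): blocked, stay at (row=5, col=0)
  west (west): blocked, stay at (row=5, col=0)
  north (north): (row=5, col=0) -> (row=4, col=0)
  west (west): blocked, stay at (row=4, col=0)
  east (east): (row=4, col=0) -> (row=4, col=1)
  north (north): (row=4, col=1) -> (row=3, col=1)
  south (south): (row=3, col=1) -> (row=4, col=1)
  west (west): (row=4, col=1) -> (row=4, col=0)
  east (east): (row=4, col=0) -> (row=4, col=1)
  north (north): (row=4, col=1) -> (row=3, col=1)
  west (west): (row=3, col=1) -> (row=3, col=0)
  west (west): blocked, stay at (row=3, col=0)
Final: (row=3, col=0)

Answer: Final position: (row=3, col=0)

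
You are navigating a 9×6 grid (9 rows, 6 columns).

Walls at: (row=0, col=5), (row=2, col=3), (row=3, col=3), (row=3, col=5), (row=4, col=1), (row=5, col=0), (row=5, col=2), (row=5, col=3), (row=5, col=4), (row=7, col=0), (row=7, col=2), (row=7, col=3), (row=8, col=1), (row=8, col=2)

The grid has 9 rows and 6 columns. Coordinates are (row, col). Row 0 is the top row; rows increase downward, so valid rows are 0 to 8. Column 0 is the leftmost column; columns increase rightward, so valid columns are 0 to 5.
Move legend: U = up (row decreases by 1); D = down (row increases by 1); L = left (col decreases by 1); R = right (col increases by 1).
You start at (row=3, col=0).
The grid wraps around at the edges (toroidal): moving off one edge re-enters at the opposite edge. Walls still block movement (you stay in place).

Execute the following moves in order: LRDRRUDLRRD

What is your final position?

Answer: Final position: (row=4, col=2)

Derivation:
Start: (row=3, col=0)
  L (left): blocked, stay at (row=3, col=0)
  R (right): (row=3, col=0) -> (row=3, col=1)
  D (down): blocked, stay at (row=3, col=1)
  R (right): (row=3, col=1) -> (row=3, col=2)
  R (right): blocked, stay at (row=3, col=2)
  U (up): (row=3, col=2) -> (row=2, col=2)
  D (down): (row=2, col=2) -> (row=3, col=2)
  L (left): (row=3, col=2) -> (row=3, col=1)
  R (right): (row=3, col=1) -> (row=3, col=2)
  R (right): blocked, stay at (row=3, col=2)
  D (down): (row=3, col=2) -> (row=4, col=2)
Final: (row=4, col=2)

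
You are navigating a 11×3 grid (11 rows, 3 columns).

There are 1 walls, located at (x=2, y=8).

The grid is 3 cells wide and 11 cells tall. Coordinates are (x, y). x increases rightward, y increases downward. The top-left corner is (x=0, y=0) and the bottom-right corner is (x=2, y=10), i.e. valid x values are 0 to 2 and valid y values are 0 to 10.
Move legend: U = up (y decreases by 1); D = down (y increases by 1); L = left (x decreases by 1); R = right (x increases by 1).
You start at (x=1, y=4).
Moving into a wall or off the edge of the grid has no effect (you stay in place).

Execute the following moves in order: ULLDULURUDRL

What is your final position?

Answer: Final position: (x=1, y=2)

Derivation:
Start: (x=1, y=4)
  U (up): (x=1, y=4) -> (x=1, y=3)
  L (left): (x=1, y=3) -> (x=0, y=3)
  L (left): blocked, stay at (x=0, y=3)
  D (down): (x=0, y=3) -> (x=0, y=4)
  U (up): (x=0, y=4) -> (x=0, y=3)
  L (left): blocked, stay at (x=0, y=3)
  U (up): (x=0, y=3) -> (x=0, y=2)
  R (right): (x=0, y=2) -> (x=1, y=2)
  U (up): (x=1, y=2) -> (x=1, y=1)
  D (down): (x=1, y=1) -> (x=1, y=2)
  R (right): (x=1, y=2) -> (x=2, y=2)
  L (left): (x=2, y=2) -> (x=1, y=2)
Final: (x=1, y=2)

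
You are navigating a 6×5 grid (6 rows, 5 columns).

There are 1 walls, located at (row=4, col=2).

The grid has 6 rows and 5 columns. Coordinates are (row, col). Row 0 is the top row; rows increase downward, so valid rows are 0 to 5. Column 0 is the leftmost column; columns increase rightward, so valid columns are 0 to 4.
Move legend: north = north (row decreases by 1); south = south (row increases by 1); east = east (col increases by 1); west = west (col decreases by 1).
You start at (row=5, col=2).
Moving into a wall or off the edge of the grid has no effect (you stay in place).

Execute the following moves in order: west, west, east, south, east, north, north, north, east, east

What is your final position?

Answer: Final position: (row=5, col=4)

Derivation:
Start: (row=5, col=2)
  west (west): (row=5, col=2) -> (row=5, col=1)
  west (west): (row=5, col=1) -> (row=5, col=0)
  east (east): (row=5, col=0) -> (row=5, col=1)
  south (south): blocked, stay at (row=5, col=1)
  east (east): (row=5, col=1) -> (row=5, col=2)
  [×3]north (north): blocked, stay at (row=5, col=2)
  east (east): (row=5, col=2) -> (row=5, col=3)
  east (east): (row=5, col=3) -> (row=5, col=4)
Final: (row=5, col=4)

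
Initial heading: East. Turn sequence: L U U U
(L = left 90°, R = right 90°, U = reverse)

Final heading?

Answer: Final heading: South

Derivation:
Start: East
  L (left (90° counter-clockwise)) -> North
  U (U-turn (180°)) -> South
  U (U-turn (180°)) -> North
  U (U-turn (180°)) -> South
Final: South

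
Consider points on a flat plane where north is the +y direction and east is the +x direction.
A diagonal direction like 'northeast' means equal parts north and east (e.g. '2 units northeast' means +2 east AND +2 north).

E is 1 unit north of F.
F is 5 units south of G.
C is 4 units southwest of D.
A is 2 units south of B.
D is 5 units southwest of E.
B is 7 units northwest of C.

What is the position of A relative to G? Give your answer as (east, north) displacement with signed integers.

Place G at the origin (east=0, north=0).
  F is 5 units south of G: delta (east=+0, north=-5); F at (east=0, north=-5).
  E is 1 unit north of F: delta (east=+0, north=+1); E at (east=0, north=-4).
  D is 5 units southwest of E: delta (east=-5, north=-5); D at (east=-5, north=-9).
  C is 4 units southwest of D: delta (east=-4, north=-4); C at (east=-9, north=-13).
  B is 7 units northwest of C: delta (east=-7, north=+7); B at (east=-16, north=-6).
  A is 2 units south of B: delta (east=+0, north=-2); A at (east=-16, north=-8).
Therefore A relative to G: (east=-16, north=-8).

Answer: A is at (east=-16, north=-8) relative to G.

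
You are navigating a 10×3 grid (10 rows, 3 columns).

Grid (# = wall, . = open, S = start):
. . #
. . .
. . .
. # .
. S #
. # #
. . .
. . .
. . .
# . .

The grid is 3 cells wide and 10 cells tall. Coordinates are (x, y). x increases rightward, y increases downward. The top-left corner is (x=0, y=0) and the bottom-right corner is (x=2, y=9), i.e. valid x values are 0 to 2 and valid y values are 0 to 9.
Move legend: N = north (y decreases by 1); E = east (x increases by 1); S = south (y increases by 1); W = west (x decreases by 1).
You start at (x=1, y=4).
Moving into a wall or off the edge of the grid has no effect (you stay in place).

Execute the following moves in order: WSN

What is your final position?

Start: (x=1, y=4)
  W (west): (x=1, y=4) -> (x=0, y=4)
  S (south): (x=0, y=4) -> (x=0, y=5)
  N (north): (x=0, y=5) -> (x=0, y=4)
Final: (x=0, y=4)

Answer: Final position: (x=0, y=4)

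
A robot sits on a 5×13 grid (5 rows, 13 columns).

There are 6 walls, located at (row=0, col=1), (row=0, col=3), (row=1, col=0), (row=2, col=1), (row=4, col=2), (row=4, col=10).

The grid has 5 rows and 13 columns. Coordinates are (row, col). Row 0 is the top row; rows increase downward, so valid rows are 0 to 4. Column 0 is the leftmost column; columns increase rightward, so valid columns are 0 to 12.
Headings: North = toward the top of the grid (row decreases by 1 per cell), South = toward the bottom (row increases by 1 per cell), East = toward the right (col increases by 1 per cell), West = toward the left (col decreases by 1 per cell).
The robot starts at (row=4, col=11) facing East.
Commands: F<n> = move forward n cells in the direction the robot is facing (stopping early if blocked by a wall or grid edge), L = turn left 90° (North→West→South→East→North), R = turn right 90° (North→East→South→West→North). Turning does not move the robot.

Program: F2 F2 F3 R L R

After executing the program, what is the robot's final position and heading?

Start: (row=4, col=11), facing East
  F2: move forward 1/2 (blocked), now at (row=4, col=12)
  F2: move forward 0/2 (blocked), now at (row=4, col=12)
  F3: move forward 0/3 (blocked), now at (row=4, col=12)
  R: turn right, now facing South
  L: turn left, now facing East
  R: turn right, now facing South
Final: (row=4, col=12), facing South

Answer: Final position: (row=4, col=12), facing South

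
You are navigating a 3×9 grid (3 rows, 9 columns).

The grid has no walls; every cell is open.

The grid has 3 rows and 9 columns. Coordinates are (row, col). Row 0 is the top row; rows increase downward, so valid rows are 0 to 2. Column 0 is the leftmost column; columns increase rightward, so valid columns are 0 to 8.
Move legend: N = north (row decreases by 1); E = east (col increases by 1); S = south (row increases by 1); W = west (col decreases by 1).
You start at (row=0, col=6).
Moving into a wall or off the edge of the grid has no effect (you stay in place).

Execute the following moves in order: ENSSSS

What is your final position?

Answer: Final position: (row=2, col=7)

Derivation:
Start: (row=0, col=6)
  E (east): (row=0, col=6) -> (row=0, col=7)
  N (north): blocked, stay at (row=0, col=7)
  S (south): (row=0, col=7) -> (row=1, col=7)
  S (south): (row=1, col=7) -> (row=2, col=7)
  S (south): blocked, stay at (row=2, col=7)
  S (south): blocked, stay at (row=2, col=7)
Final: (row=2, col=7)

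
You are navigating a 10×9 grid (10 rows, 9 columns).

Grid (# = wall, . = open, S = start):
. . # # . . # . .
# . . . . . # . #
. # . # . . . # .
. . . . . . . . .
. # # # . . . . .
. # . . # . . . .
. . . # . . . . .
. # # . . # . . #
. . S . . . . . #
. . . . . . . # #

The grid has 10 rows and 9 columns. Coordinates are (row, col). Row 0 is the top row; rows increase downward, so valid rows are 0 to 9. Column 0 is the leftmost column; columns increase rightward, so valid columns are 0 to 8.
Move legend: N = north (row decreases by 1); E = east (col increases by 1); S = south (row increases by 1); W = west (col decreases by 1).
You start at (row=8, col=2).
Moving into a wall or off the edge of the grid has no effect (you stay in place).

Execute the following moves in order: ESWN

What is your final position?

Answer: Final position: (row=8, col=2)

Derivation:
Start: (row=8, col=2)
  E (east): (row=8, col=2) -> (row=8, col=3)
  S (south): (row=8, col=3) -> (row=9, col=3)
  W (west): (row=9, col=3) -> (row=9, col=2)
  N (north): (row=9, col=2) -> (row=8, col=2)
Final: (row=8, col=2)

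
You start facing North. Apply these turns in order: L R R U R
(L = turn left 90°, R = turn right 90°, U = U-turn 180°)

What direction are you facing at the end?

Answer: Final heading: North

Derivation:
Start: North
  L (left (90° counter-clockwise)) -> West
  R (right (90° clockwise)) -> North
  R (right (90° clockwise)) -> East
  U (U-turn (180°)) -> West
  R (right (90° clockwise)) -> North
Final: North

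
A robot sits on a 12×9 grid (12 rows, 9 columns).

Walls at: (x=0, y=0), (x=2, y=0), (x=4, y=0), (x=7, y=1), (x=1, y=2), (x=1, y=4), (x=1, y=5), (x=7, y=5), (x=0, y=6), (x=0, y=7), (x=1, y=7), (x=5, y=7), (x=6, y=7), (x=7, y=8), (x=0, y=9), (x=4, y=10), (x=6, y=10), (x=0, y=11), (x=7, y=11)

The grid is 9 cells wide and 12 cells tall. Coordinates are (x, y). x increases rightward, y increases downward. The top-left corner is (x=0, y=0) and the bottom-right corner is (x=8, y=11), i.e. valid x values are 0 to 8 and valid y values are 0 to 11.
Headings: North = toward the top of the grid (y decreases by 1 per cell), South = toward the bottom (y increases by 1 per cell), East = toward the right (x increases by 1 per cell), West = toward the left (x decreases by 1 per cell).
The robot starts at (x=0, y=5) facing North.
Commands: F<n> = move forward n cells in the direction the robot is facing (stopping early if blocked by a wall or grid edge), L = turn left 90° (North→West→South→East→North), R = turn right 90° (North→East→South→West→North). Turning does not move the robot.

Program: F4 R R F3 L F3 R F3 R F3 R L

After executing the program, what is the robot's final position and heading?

Answer: Final position: (x=0, y=5), facing West

Derivation:
Start: (x=0, y=5), facing North
  F4: move forward 4, now at (x=0, y=1)
  R: turn right, now facing East
  R: turn right, now facing South
  F3: move forward 3, now at (x=0, y=4)
  L: turn left, now facing East
  F3: move forward 0/3 (blocked), now at (x=0, y=4)
  R: turn right, now facing South
  F3: move forward 1/3 (blocked), now at (x=0, y=5)
  R: turn right, now facing West
  F3: move forward 0/3 (blocked), now at (x=0, y=5)
  R: turn right, now facing North
  L: turn left, now facing West
Final: (x=0, y=5), facing West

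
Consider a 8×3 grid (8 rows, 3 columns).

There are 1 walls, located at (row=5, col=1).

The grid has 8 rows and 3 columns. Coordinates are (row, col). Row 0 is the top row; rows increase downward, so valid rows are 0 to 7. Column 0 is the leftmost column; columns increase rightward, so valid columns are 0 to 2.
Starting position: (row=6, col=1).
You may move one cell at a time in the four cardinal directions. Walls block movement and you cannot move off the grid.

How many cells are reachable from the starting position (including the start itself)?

Answer: Reachable cells: 23

Derivation:
BFS flood-fill from (row=6, col=1):
  Distance 0: (row=6, col=1)
  Distance 1: (row=6, col=0), (row=6, col=2), (row=7, col=1)
  Distance 2: (row=5, col=0), (row=5, col=2), (row=7, col=0), (row=7, col=2)
  Distance 3: (row=4, col=0), (row=4, col=2)
  Distance 4: (row=3, col=0), (row=3, col=2), (row=4, col=1)
  Distance 5: (row=2, col=0), (row=2, col=2), (row=3, col=1)
  Distance 6: (row=1, col=0), (row=1, col=2), (row=2, col=1)
  Distance 7: (row=0, col=0), (row=0, col=2), (row=1, col=1)
  Distance 8: (row=0, col=1)
Total reachable: 23 (grid has 23 open cells total)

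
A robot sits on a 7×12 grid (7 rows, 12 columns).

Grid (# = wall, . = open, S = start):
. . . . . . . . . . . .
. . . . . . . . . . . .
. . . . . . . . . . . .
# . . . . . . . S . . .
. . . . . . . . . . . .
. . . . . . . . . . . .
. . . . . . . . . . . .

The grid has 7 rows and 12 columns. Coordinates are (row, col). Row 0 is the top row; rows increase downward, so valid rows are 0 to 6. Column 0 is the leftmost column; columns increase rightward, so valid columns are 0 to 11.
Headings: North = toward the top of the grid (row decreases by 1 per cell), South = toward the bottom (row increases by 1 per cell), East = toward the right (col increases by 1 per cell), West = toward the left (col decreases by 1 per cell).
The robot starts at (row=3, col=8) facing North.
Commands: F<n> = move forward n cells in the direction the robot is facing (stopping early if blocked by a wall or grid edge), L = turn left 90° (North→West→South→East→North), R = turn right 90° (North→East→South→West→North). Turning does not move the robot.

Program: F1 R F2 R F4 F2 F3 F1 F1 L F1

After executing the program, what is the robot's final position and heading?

Start: (row=3, col=8), facing North
  F1: move forward 1, now at (row=2, col=8)
  R: turn right, now facing East
  F2: move forward 2, now at (row=2, col=10)
  R: turn right, now facing South
  F4: move forward 4, now at (row=6, col=10)
  F2: move forward 0/2 (blocked), now at (row=6, col=10)
  F3: move forward 0/3 (blocked), now at (row=6, col=10)
  F1: move forward 0/1 (blocked), now at (row=6, col=10)
  F1: move forward 0/1 (blocked), now at (row=6, col=10)
  L: turn left, now facing East
  F1: move forward 1, now at (row=6, col=11)
Final: (row=6, col=11), facing East

Answer: Final position: (row=6, col=11), facing East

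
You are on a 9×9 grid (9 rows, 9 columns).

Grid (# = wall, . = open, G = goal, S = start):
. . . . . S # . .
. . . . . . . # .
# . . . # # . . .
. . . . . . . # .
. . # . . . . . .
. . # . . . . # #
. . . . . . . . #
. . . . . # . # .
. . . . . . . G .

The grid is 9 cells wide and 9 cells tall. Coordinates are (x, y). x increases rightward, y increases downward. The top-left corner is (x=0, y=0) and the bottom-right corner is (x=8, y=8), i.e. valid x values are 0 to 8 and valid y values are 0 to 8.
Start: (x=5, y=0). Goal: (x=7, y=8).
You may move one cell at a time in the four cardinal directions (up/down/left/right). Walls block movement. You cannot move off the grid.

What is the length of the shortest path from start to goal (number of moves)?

Answer: Shortest path length: 10

Derivation:
BFS from (x=5, y=0) until reaching (x=7, y=8):
  Distance 0: (x=5, y=0)
  Distance 1: (x=4, y=0), (x=5, y=1)
  Distance 2: (x=3, y=0), (x=4, y=1), (x=6, y=1)
  Distance 3: (x=2, y=0), (x=3, y=1), (x=6, y=2)
  Distance 4: (x=1, y=0), (x=2, y=1), (x=3, y=2), (x=7, y=2), (x=6, y=3)
  Distance 5: (x=0, y=0), (x=1, y=1), (x=2, y=2), (x=8, y=2), (x=3, y=3), (x=5, y=3), (x=6, y=4)
  Distance 6: (x=0, y=1), (x=8, y=1), (x=1, y=2), (x=2, y=3), (x=4, y=3), (x=8, y=3), (x=3, y=4), (x=5, y=4), (x=7, y=4), (x=6, y=5)
  Distance 7: (x=8, y=0), (x=1, y=3), (x=4, y=4), (x=8, y=4), (x=3, y=5), (x=5, y=5), (x=6, y=6)
  Distance 8: (x=7, y=0), (x=0, y=3), (x=1, y=4), (x=4, y=5), (x=3, y=6), (x=5, y=6), (x=7, y=6), (x=6, y=7)
  Distance 9: (x=0, y=4), (x=1, y=5), (x=2, y=6), (x=4, y=6), (x=3, y=7), (x=6, y=8)
  Distance 10: (x=0, y=5), (x=1, y=6), (x=2, y=7), (x=4, y=7), (x=3, y=8), (x=5, y=8), (x=7, y=8)  <- goal reached here
One shortest path (10 moves): (x=5, y=0) -> (x=5, y=1) -> (x=6, y=1) -> (x=6, y=2) -> (x=6, y=3) -> (x=6, y=4) -> (x=6, y=5) -> (x=6, y=6) -> (x=6, y=7) -> (x=6, y=8) -> (x=7, y=8)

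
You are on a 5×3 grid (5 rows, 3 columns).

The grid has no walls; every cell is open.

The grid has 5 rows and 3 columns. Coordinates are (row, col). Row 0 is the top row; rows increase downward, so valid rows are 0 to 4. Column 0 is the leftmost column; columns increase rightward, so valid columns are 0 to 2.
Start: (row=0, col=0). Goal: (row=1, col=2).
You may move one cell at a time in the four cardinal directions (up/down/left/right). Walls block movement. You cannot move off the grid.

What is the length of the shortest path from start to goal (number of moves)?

Answer: Shortest path length: 3

Derivation:
BFS from (row=0, col=0) until reaching (row=1, col=2):
  Distance 0: (row=0, col=0)
  Distance 1: (row=0, col=1), (row=1, col=0)
  Distance 2: (row=0, col=2), (row=1, col=1), (row=2, col=0)
  Distance 3: (row=1, col=2), (row=2, col=1), (row=3, col=0)  <- goal reached here
One shortest path (3 moves): (row=0, col=0) -> (row=0, col=1) -> (row=0, col=2) -> (row=1, col=2)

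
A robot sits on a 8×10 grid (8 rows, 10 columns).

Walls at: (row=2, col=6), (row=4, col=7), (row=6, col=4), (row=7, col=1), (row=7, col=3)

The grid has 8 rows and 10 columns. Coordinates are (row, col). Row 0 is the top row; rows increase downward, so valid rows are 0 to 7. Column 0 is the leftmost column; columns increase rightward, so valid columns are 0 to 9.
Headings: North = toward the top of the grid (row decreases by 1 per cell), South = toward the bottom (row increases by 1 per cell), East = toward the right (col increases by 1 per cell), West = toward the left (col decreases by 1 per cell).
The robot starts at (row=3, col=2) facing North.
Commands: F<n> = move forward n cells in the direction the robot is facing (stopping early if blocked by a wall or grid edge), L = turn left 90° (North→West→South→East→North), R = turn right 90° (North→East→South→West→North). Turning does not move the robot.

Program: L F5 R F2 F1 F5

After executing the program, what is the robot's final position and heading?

Answer: Final position: (row=0, col=0), facing North

Derivation:
Start: (row=3, col=2), facing North
  L: turn left, now facing West
  F5: move forward 2/5 (blocked), now at (row=3, col=0)
  R: turn right, now facing North
  F2: move forward 2, now at (row=1, col=0)
  F1: move forward 1, now at (row=0, col=0)
  F5: move forward 0/5 (blocked), now at (row=0, col=0)
Final: (row=0, col=0), facing North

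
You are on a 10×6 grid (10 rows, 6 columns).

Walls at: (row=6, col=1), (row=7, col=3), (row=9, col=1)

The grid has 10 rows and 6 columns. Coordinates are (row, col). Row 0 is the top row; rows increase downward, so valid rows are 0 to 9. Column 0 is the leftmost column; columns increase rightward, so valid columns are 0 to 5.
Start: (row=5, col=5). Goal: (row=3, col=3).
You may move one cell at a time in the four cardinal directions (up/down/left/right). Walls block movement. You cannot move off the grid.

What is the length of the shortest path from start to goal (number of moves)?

Answer: Shortest path length: 4

Derivation:
BFS from (row=5, col=5) until reaching (row=3, col=3):
  Distance 0: (row=5, col=5)
  Distance 1: (row=4, col=5), (row=5, col=4), (row=6, col=5)
  Distance 2: (row=3, col=5), (row=4, col=4), (row=5, col=3), (row=6, col=4), (row=7, col=5)
  Distance 3: (row=2, col=5), (row=3, col=4), (row=4, col=3), (row=5, col=2), (row=6, col=3), (row=7, col=4), (row=8, col=5)
  Distance 4: (row=1, col=5), (row=2, col=4), (row=3, col=3), (row=4, col=2), (row=5, col=1), (row=6, col=2), (row=8, col=4), (row=9, col=5)  <- goal reached here
One shortest path (4 moves): (row=5, col=5) -> (row=5, col=4) -> (row=5, col=3) -> (row=4, col=3) -> (row=3, col=3)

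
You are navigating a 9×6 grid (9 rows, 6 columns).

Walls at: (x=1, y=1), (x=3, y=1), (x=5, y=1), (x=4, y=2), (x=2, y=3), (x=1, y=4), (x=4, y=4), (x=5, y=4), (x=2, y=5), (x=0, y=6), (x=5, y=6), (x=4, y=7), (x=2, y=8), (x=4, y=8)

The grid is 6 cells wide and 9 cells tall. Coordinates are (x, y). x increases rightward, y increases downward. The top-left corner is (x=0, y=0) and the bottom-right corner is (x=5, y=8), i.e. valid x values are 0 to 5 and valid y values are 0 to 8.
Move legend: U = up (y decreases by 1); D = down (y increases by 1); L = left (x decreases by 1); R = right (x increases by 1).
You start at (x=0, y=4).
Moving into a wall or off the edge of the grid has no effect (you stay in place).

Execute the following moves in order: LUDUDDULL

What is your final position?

Answer: Final position: (x=0, y=4)

Derivation:
Start: (x=0, y=4)
  L (left): blocked, stay at (x=0, y=4)
  U (up): (x=0, y=4) -> (x=0, y=3)
  D (down): (x=0, y=3) -> (x=0, y=4)
  U (up): (x=0, y=4) -> (x=0, y=3)
  D (down): (x=0, y=3) -> (x=0, y=4)
  D (down): (x=0, y=4) -> (x=0, y=5)
  U (up): (x=0, y=5) -> (x=0, y=4)
  L (left): blocked, stay at (x=0, y=4)
  L (left): blocked, stay at (x=0, y=4)
Final: (x=0, y=4)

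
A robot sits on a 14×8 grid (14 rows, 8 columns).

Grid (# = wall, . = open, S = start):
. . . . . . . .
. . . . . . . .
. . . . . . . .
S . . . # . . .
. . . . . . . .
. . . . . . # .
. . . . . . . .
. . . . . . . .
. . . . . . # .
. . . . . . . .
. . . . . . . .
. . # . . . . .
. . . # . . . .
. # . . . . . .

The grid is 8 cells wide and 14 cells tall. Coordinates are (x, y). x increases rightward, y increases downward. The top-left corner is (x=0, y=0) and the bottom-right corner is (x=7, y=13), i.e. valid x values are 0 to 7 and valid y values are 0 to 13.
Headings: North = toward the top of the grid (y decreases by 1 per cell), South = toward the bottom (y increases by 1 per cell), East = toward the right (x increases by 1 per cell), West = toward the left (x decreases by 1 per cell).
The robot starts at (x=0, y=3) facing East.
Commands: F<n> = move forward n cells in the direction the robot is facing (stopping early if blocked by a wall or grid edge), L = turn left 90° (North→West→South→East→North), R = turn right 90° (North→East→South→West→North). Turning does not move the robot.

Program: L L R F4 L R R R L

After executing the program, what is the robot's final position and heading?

Answer: Final position: (x=0, y=0), facing East

Derivation:
Start: (x=0, y=3), facing East
  L: turn left, now facing North
  L: turn left, now facing West
  R: turn right, now facing North
  F4: move forward 3/4 (blocked), now at (x=0, y=0)
  L: turn left, now facing West
  R: turn right, now facing North
  R: turn right, now facing East
  R: turn right, now facing South
  L: turn left, now facing East
Final: (x=0, y=0), facing East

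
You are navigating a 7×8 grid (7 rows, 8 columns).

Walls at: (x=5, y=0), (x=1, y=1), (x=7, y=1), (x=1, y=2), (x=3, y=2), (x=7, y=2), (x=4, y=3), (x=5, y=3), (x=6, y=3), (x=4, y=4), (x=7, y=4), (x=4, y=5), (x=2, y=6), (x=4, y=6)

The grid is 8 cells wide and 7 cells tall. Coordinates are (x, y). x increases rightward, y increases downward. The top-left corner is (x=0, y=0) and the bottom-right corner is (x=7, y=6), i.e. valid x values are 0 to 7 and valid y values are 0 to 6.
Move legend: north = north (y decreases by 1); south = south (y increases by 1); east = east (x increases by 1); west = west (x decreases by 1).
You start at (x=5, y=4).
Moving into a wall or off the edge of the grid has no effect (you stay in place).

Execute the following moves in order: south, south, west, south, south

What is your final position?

Answer: Final position: (x=5, y=6)

Derivation:
Start: (x=5, y=4)
  south (south): (x=5, y=4) -> (x=5, y=5)
  south (south): (x=5, y=5) -> (x=5, y=6)
  west (west): blocked, stay at (x=5, y=6)
  south (south): blocked, stay at (x=5, y=6)
  south (south): blocked, stay at (x=5, y=6)
Final: (x=5, y=6)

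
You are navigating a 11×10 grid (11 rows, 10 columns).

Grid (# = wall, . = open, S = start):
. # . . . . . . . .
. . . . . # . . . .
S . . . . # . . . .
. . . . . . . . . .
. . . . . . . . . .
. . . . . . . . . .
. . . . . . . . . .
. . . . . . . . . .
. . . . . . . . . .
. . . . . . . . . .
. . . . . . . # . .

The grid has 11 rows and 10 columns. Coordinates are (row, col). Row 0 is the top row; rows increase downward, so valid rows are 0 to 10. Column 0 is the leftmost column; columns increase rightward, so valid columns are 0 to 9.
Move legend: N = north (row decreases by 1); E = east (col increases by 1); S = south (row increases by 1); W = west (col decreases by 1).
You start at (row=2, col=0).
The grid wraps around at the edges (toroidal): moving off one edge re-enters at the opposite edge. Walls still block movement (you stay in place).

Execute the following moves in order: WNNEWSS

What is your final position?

Answer: Final position: (row=2, col=9)

Derivation:
Start: (row=2, col=0)
  W (west): (row=2, col=0) -> (row=2, col=9)
  N (north): (row=2, col=9) -> (row=1, col=9)
  N (north): (row=1, col=9) -> (row=0, col=9)
  E (east): (row=0, col=9) -> (row=0, col=0)
  W (west): (row=0, col=0) -> (row=0, col=9)
  S (south): (row=0, col=9) -> (row=1, col=9)
  S (south): (row=1, col=9) -> (row=2, col=9)
Final: (row=2, col=9)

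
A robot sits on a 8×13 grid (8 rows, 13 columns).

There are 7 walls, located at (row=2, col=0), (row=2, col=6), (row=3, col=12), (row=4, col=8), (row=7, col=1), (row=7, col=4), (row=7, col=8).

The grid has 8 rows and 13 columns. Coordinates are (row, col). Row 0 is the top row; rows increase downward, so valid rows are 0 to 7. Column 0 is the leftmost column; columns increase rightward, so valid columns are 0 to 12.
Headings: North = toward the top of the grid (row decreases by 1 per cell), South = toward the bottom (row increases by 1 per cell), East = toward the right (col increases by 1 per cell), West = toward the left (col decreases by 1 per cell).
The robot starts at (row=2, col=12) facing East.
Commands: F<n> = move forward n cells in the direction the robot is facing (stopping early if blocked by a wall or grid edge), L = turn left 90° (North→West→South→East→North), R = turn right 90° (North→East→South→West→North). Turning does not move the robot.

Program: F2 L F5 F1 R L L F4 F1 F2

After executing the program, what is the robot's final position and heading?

Start: (row=2, col=12), facing East
  F2: move forward 0/2 (blocked), now at (row=2, col=12)
  L: turn left, now facing North
  F5: move forward 2/5 (blocked), now at (row=0, col=12)
  F1: move forward 0/1 (blocked), now at (row=0, col=12)
  R: turn right, now facing East
  L: turn left, now facing North
  L: turn left, now facing West
  F4: move forward 4, now at (row=0, col=8)
  F1: move forward 1, now at (row=0, col=7)
  F2: move forward 2, now at (row=0, col=5)
Final: (row=0, col=5), facing West

Answer: Final position: (row=0, col=5), facing West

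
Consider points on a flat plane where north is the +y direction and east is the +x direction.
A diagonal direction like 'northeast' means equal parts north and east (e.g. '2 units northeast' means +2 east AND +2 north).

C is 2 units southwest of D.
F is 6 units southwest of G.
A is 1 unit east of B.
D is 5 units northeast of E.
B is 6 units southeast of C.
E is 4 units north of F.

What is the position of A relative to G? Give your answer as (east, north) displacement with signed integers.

Place G at the origin (east=0, north=0).
  F is 6 units southwest of G: delta (east=-6, north=-6); F at (east=-6, north=-6).
  E is 4 units north of F: delta (east=+0, north=+4); E at (east=-6, north=-2).
  D is 5 units northeast of E: delta (east=+5, north=+5); D at (east=-1, north=3).
  C is 2 units southwest of D: delta (east=-2, north=-2); C at (east=-3, north=1).
  B is 6 units southeast of C: delta (east=+6, north=-6); B at (east=3, north=-5).
  A is 1 unit east of B: delta (east=+1, north=+0); A at (east=4, north=-5).
Therefore A relative to G: (east=4, north=-5).

Answer: A is at (east=4, north=-5) relative to G.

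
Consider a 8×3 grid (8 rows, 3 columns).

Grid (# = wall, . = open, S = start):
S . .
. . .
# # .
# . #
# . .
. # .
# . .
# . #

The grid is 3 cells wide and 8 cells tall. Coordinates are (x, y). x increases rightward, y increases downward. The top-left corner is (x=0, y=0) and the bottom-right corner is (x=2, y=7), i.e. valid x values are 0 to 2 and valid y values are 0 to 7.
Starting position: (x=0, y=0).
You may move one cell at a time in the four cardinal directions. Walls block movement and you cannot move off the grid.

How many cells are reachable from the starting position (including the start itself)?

BFS flood-fill from (x=0, y=0):
  Distance 0: (x=0, y=0)
  Distance 1: (x=1, y=0), (x=0, y=1)
  Distance 2: (x=2, y=0), (x=1, y=1)
  Distance 3: (x=2, y=1)
  Distance 4: (x=2, y=2)
Total reachable: 7 (grid has 15 open cells total)

Answer: Reachable cells: 7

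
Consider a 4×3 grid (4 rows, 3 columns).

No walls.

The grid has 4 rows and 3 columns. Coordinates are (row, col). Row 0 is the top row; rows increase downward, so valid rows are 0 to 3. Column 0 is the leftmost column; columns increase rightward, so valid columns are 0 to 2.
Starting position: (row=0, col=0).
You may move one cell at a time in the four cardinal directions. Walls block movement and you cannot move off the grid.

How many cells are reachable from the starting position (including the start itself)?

Answer: Reachable cells: 12

Derivation:
BFS flood-fill from (row=0, col=0):
  Distance 0: (row=0, col=0)
  Distance 1: (row=0, col=1), (row=1, col=0)
  Distance 2: (row=0, col=2), (row=1, col=1), (row=2, col=0)
  Distance 3: (row=1, col=2), (row=2, col=1), (row=3, col=0)
  Distance 4: (row=2, col=2), (row=3, col=1)
  Distance 5: (row=3, col=2)
Total reachable: 12 (grid has 12 open cells total)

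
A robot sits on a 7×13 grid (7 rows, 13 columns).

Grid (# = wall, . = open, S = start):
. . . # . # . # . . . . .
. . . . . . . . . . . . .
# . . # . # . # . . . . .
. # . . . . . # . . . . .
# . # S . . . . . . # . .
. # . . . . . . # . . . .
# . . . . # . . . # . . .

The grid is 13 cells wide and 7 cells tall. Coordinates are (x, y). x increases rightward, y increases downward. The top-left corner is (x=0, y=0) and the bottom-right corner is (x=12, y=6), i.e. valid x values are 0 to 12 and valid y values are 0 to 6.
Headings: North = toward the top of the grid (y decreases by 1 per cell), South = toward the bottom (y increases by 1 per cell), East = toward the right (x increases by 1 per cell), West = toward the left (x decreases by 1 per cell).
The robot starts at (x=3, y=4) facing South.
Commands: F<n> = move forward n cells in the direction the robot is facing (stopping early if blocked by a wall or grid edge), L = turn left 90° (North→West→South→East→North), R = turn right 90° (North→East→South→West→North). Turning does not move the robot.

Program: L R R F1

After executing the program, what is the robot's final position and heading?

Answer: Final position: (x=3, y=4), facing West

Derivation:
Start: (x=3, y=4), facing South
  L: turn left, now facing East
  R: turn right, now facing South
  R: turn right, now facing West
  F1: move forward 0/1 (blocked), now at (x=3, y=4)
Final: (x=3, y=4), facing West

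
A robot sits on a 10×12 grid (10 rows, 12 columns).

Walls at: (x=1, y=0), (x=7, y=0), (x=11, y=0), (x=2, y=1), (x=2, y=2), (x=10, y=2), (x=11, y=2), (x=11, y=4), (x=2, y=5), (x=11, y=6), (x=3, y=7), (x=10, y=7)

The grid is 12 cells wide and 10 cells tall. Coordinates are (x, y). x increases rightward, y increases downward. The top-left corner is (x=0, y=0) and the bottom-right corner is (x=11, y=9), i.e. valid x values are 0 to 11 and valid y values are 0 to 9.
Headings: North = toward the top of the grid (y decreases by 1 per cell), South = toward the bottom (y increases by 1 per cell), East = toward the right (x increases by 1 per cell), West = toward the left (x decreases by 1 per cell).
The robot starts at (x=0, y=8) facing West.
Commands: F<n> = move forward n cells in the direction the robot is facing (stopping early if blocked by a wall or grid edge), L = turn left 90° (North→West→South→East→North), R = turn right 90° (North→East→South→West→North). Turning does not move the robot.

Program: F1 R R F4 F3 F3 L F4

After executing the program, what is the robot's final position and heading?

Answer: Final position: (x=10, y=8), facing North

Derivation:
Start: (x=0, y=8), facing West
  F1: move forward 0/1 (blocked), now at (x=0, y=8)
  R: turn right, now facing North
  R: turn right, now facing East
  F4: move forward 4, now at (x=4, y=8)
  F3: move forward 3, now at (x=7, y=8)
  F3: move forward 3, now at (x=10, y=8)
  L: turn left, now facing North
  F4: move forward 0/4 (blocked), now at (x=10, y=8)
Final: (x=10, y=8), facing North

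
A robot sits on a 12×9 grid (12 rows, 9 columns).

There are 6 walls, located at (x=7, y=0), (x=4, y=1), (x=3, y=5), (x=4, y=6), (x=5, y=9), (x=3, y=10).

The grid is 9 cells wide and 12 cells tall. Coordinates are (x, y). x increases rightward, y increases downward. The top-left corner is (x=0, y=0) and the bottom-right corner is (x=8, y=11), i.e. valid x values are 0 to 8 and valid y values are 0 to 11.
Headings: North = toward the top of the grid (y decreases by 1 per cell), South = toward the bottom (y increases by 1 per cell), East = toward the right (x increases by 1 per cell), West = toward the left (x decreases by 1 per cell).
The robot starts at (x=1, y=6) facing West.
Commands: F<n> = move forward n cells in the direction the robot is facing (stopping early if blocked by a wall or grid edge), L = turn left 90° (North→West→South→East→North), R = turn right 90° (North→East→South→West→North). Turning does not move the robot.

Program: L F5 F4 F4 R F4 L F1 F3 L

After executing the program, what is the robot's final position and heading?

Answer: Final position: (x=0, y=11), facing East

Derivation:
Start: (x=1, y=6), facing West
  L: turn left, now facing South
  F5: move forward 5, now at (x=1, y=11)
  F4: move forward 0/4 (blocked), now at (x=1, y=11)
  F4: move forward 0/4 (blocked), now at (x=1, y=11)
  R: turn right, now facing West
  F4: move forward 1/4 (blocked), now at (x=0, y=11)
  L: turn left, now facing South
  F1: move forward 0/1 (blocked), now at (x=0, y=11)
  F3: move forward 0/3 (blocked), now at (x=0, y=11)
  L: turn left, now facing East
Final: (x=0, y=11), facing East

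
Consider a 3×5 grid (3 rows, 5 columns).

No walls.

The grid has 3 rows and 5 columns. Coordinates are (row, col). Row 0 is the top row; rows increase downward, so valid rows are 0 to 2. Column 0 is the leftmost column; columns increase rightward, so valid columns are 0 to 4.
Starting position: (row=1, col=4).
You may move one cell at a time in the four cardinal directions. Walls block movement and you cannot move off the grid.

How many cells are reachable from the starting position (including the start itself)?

BFS flood-fill from (row=1, col=4):
  Distance 0: (row=1, col=4)
  Distance 1: (row=0, col=4), (row=1, col=3), (row=2, col=4)
  Distance 2: (row=0, col=3), (row=1, col=2), (row=2, col=3)
  Distance 3: (row=0, col=2), (row=1, col=1), (row=2, col=2)
  Distance 4: (row=0, col=1), (row=1, col=0), (row=2, col=1)
  Distance 5: (row=0, col=0), (row=2, col=0)
Total reachable: 15 (grid has 15 open cells total)

Answer: Reachable cells: 15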